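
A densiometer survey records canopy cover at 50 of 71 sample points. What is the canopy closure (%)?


Formula: Canopy closure = covered points / total points * 100
Closure = 50 / 71 * 100
Closure = 0.7042 * 100 = 70.4%

70.4


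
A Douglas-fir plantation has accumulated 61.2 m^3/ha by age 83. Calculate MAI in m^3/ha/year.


Formula: MAI = Total Volume / Stand Age
MAI = 61.2 m^3/ha / 83 years
MAI = 0.74 m^3/ha/year

0.74


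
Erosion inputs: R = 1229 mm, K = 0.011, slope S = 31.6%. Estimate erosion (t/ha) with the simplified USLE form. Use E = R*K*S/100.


Formula: E = R * K * S / 100  (simplified USLE)
R * K = 1229 * 0.011 = 13.519
E = 13.519 * 31.6 / 100 = 4.27 t/ha

4.27


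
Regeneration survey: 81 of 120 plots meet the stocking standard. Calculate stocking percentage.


Formula: Stocking % = stocked plots / total plots * 100
Stocking = 81 / 120 * 100
Stocking = 0.675 * 100 = 67.5%

67.5


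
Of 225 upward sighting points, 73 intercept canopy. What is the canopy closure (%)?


Formula: Canopy closure = covered points / total points * 100
Closure = 73 / 225 * 100
Closure = 0.3244 * 100 = 32.4%

32.4


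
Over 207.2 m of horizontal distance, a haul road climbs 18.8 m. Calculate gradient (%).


Formula: Gradient = rise / run * 100
Gradient = 18.8 / 207.2 * 100 = 9.1%

9.1


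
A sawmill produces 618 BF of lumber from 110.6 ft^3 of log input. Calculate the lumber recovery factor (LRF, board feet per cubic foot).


Formula: LRF = Lumber Output (BF) / Log Input (ft^3)
LRF = 618 BF / 110.6 ft^3
LRF = 5.59 BF/ft^3

5.59


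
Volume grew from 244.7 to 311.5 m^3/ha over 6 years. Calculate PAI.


Formula: PAI = (V_T2 - V_T1) / (T2 - T1)
Volume increment = 311.5 - 244.7 = 66.8 m^3/ha
PAI = 66.8 / 6 = 11.13 m^3/ha/year

11.13


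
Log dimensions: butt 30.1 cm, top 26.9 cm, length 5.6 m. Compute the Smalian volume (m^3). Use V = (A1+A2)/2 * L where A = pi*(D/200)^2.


Smalian: V = (A1 + A2)/2 * L,  A = pi*(D/200)^2
A1 = pi*(30.1/200)^2 = 0.071158 m^2
A2 = pi*(26.9/200)^2 = 0.056832 m^2
V = (0.071158+0.056832)/2*5.6 = 0.3584 m^3

0.3584


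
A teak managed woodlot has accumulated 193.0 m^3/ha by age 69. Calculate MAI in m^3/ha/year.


Formula: MAI = Total Volume / Stand Age
MAI = 193.0 m^3/ha / 69 years
MAI = 2.8 m^3/ha/year

2.8


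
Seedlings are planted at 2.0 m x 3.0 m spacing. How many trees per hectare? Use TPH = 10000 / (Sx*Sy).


Formula: TPH = 10000 m^2/ha / (spacing_x * spacing_y)
Area per tree = 2.0 m * 3.0 m = 6.0 m^2
TPH = 10000 / 6.0 = 1667 trees/ha

1667


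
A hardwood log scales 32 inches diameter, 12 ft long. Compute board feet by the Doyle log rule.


Doyle: BF = (D - 4)^2 * L / 16
Adjusted diameter = 32 - 4 = 28 in
(D-4)^2 = 28^2 = 784
BF = 784 * 12 / 16 = 588 BF

588


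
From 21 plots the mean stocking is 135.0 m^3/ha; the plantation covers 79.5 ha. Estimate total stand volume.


Formula: Total Volume = Mean Volume per ha * Total Area
Total Volume = 135.0 m^3/ha * 79.5 ha
Total Volume = 10733 m^3

10733


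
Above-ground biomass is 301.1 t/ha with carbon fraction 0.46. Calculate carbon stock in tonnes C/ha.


Formula: Carbon Stock = Biomass * Carbon Fraction
C = 301.1 t/ha * 0.46
C = 138.5 t C/ha

138.5


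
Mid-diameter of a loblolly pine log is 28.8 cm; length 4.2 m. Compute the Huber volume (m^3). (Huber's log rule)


Huber: V = Am * L,  Am = pi*(Dm/200)^2
Am = pi*(28.8/200)^2 = 0.065144 m^2
V = 0.065144*4.2 = 0.2736 m^3

0.2736


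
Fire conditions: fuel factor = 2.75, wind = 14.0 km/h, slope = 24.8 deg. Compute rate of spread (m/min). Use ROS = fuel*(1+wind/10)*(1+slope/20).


Formula: ROS = fuel * (1 + wind/10) * (1 + slope/20)
Wind factor = 1 + 14.0/10 = 2.4
Slope factor = 1 + 24.8/20 = 2.24
ROS = 2.75 * 2.4 * 2.24 = 14.78 m/min

14.78


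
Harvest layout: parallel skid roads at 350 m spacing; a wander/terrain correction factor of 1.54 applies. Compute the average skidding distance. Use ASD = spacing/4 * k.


Formula: ASD = (spacing / 4) * correction
Uncorrected distance = spacing / 4 = 350 / 4 = 87.5 m
ASD = 87.5 * 1.54 = 135 m

135


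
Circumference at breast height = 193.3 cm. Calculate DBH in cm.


Formula: DBH = C / pi
DBH = 193.3 / pi
pi = 3.14159...
DBH = 61.5 cm

61.5


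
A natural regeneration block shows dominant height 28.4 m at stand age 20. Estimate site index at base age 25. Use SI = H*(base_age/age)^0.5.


Formula: SI = H_dom * (base_age / age)^0.5
Age ratio = 25 / 20 = 1.25
sqrt(age_ratio) = 1.11803
SI = 28.4 * 1.11803 = 31.8 m

31.8


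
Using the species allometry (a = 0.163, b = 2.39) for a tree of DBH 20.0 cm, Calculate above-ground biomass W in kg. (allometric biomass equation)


Formula: W = a * DBH^b  (allometric power law)
DBH^b = 20.0^2.39 = 1286.6537
W = 0.163 * 1286.6537 = 209.7 kg

209.7


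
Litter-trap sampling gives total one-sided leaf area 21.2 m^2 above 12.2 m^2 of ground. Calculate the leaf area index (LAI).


Formula: LAI = total leaf area / ground area  (dimensionless)
LAI = 21.2 m^2 / 12.2 m^2
LAI = 1.74

1.74


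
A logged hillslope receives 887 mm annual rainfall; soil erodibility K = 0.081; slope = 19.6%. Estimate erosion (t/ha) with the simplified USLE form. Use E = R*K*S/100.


Formula: E = R * K * S / 100  (simplified USLE)
R * K = 887 * 0.081 = 71.847
E = 71.847 * 19.6 / 100 = 14.08 t/ha

14.08


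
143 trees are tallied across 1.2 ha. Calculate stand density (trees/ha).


Formula: Stand Density = N_trees / Area_ha
Density = 143 trees / 1.2 ha
Density = 119 trees/ha

119


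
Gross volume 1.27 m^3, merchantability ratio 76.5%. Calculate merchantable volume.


Formula: MV = V_total * (merchantable_pct / 100)
Merchantable fraction = 76.5% / 100 = 0.765
MV = 1.27 m^3 * 0.765 = 0.972 m^3

0.972


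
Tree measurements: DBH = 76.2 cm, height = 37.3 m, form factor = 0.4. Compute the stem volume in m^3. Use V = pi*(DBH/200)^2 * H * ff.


Formula: V = pi * (DBH/200)^2 * H * ff
Radius = DBH/200 = 76.2/200 = 0.381 m
Radius^2 = 0.381^2 = 0.145161 m^2
V = pi * 0.145161 * 37.3 * 0.4
V = 6.804 m^3

6.804


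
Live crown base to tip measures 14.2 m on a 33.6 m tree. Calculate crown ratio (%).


Formula: Crown Ratio = (Crown Length / Total Height) * 100
CR = (14.2 m / 33.6 m) * 100
CR = 0.4226 * 100 = 42.3%

42.3


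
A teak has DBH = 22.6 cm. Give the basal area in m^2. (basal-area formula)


Formula: BA = pi * (DBH/2)^2 / 10000  (cm^2 to m^2)
Radius = DBH/2 = 22.6/2 = 11.3 cm
BA = pi * 11.3^2 / 10000
   = 401.15 cm^2 / 10000
   = 0.0401 m^2

0.0401


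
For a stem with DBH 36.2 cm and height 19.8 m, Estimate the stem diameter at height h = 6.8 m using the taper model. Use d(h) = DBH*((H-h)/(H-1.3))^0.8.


Taper: d(h) = DBH * ((H - h) / (H - 1.3))^0.8
Numerator = H - h = 19.8 - 6.8 = 13.0 m
Denominator = H - 1.3 = 19.8 - 1.3 = 18.5 m
Ratio = 13.0 / 18.5 = 0.7027
d = 36.2 * 0.7027^0.8 = 27.3 cm

27.3


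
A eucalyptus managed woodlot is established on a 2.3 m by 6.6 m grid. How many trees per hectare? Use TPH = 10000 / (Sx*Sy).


Formula: TPH = 10000 m^2/ha / (spacing_x * spacing_y)
Area per tree = 2.3 m * 6.6 m = 15.18 m^2
TPH = 10000 / 15.18 = 659 trees/ha

659


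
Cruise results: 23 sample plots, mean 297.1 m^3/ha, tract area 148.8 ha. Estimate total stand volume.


Formula: Total Volume = Mean Volume per ha * Total Area
Total Volume = 297.1 m^3/ha * 148.8 ha
Total Volume = 44208 m^3

44208


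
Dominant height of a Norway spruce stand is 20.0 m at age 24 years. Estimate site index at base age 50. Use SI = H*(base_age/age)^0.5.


Formula: SI = H_dom * (base_age / age)^0.5
Age ratio = 50 / 24 = 2.08333
sqrt(age_ratio) = 1.44338
SI = 20.0 * 1.44338 = 28.9 m

28.9


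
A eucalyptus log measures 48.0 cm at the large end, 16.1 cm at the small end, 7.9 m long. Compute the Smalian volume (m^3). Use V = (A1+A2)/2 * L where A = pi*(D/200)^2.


Smalian: V = (A1 + A2)/2 * L,  A = pi*(D/200)^2
A1 = pi*(48.0/200)^2 = 0.180956 m^2
A2 = pi*(16.1/200)^2 = 0.020358 m^2
V = (0.180956+0.020358)/2*7.9 = 0.7952 m^3

0.7952


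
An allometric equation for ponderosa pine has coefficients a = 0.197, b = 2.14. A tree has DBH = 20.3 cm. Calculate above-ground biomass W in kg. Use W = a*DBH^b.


Formula: W = a * DBH^b  (allometric power law)
DBH^b = 20.3^2.14 = 628.1184
W = 0.197 * 628.1184 = 123.7 kg

123.7


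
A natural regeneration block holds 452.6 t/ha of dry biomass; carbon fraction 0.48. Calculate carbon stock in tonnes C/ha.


Formula: Carbon Stock = Biomass * Carbon Fraction
C = 452.6 t/ha * 0.48
C = 217.2 t C/ha

217.2


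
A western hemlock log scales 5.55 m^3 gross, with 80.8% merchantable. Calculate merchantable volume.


Formula: MV = V_total * (merchantable_pct / 100)
Merchantable fraction = 80.8% / 100 = 0.808
MV = 5.55 m^3 * 0.808 = 4.484 m^3

4.484


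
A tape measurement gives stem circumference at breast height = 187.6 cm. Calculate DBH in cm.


Formula: DBH = C / pi
DBH = 187.6 / pi
pi = 3.14159...
DBH = 59.7 cm

59.7


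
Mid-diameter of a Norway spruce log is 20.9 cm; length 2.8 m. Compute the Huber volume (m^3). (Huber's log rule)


Huber: V = Am * L,  Am = pi*(Dm/200)^2
Am = pi*(20.9/200)^2 = 0.034307 m^2
V = 0.034307*2.8 = 0.0961 m^3

0.0961


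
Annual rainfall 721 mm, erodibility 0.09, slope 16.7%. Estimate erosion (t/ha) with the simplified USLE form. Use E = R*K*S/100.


Formula: E = R * K * S / 100  (simplified USLE)
R * K = 721 * 0.09 = 64.89
E = 64.89 * 16.7 / 100 = 10.84 t/ha

10.84


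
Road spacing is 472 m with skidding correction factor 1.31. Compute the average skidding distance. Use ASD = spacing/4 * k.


Formula: ASD = (spacing / 4) * correction
Uncorrected distance = spacing / 4 = 472 / 4 = 118 m
ASD = 118 * 1.31 = 155 m

155


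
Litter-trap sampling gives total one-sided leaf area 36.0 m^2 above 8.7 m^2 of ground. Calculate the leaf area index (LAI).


Formula: LAI = total leaf area / ground area  (dimensionless)
LAI = 36.0 m^2 / 8.7 m^2
LAI = 4.14

4.14


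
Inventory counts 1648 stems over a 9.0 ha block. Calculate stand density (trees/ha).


Formula: Stand Density = N_trees / Area_ha
Density = 1648 trees / 9.0 ha
Density = 183 trees/ha

183


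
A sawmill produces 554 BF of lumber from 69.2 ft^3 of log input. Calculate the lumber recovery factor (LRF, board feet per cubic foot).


Formula: LRF = Lumber Output (BF) / Log Input (ft^3)
LRF = 554 BF / 69.2 ft^3
LRF = 8.01 BF/ft^3

8.01


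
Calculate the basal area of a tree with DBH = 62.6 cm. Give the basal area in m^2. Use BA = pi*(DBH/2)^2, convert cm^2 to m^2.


Formula: BA = pi * (DBH/2)^2 / 10000  (cm^2 to m^2)
Radius = DBH/2 = 62.6/2 = 31.3 cm
BA = pi * 31.3^2 / 10000
   = 3077.7869 cm^2 / 10000
   = 0.3078 m^2

0.3078


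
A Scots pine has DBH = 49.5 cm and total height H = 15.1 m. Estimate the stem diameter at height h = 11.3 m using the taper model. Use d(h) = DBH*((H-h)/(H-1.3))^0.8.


Taper: d(h) = DBH * ((H - h) / (H - 1.3))^0.8
Numerator = H - h = 15.1 - 11.3 = 3.8 m
Denominator = H - 1.3 = 15.1 - 1.3 = 13.8 m
Ratio = 3.8 / 13.8 = 0.27536
d = 49.5 * 0.27536^0.8 = 17.6 cm

17.6


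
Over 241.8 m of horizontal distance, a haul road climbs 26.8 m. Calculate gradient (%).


Formula: Gradient = rise / run * 100
Gradient = 26.8 / 241.8 * 100 = 11.1%

11.1


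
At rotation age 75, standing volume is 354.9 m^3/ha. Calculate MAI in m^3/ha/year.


Formula: MAI = Total Volume / Stand Age
MAI = 354.9 m^3/ha / 75 years
MAI = 4.73 m^3/ha/year

4.73


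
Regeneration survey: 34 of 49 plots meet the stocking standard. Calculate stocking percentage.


Formula: Stocking % = stocked plots / total plots * 100
Stocking = 34 / 49 * 100
Stocking = 0.6939 * 100 = 69.4%

69.4


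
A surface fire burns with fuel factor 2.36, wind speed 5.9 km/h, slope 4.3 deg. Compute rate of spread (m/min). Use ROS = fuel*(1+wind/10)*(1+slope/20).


Formula: ROS = fuel * (1 + wind/10) * (1 + slope/20)
Wind factor = 1 + 5.9/10 = 1.59
Slope factor = 1 + 4.3/20 = 1.215
ROS = 2.36 * 1.59 * 1.215 = 4.56 m/min

4.56


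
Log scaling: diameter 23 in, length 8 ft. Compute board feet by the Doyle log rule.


Doyle: BF = (D - 4)^2 * L / 16
Adjusted diameter = 23 - 4 = 19 in
(D-4)^2 = 19^2 = 361
BF = 361 * 8 / 16 = 181 BF

181


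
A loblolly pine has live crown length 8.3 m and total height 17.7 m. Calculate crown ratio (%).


Formula: Crown Ratio = (Crown Length / Total Height) * 100
CR = (8.3 m / 17.7 m) * 100
CR = 0.4689 * 100 = 46.9%

46.9


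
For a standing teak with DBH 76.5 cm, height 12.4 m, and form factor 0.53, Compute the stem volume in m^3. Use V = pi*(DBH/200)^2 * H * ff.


Formula: V = pi * (DBH/200)^2 * H * ff
Radius = DBH/200 = 76.5/200 = 0.3825 m
Radius^2 = 0.3825^2 = 0.14630625 m^2
V = pi * 0.14630625 * 12.4 * 0.53
V = 3.021 m^3

3.021


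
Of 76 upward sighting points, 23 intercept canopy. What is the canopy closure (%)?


Formula: Canopy closure = covered points / total points * 100
Closure = 23 / 76 * 100
Closure = 0.3026 * 100 = 30.3%

30.3


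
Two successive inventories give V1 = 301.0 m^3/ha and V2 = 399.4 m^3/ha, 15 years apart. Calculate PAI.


Formula: PAI = (V_T2 - V_T1) / (T2 - T1)
Volume increment = 399.4 - 301.0 = 98.4 m^3/ha
PAI = 98.4 / 15 = 6.56 m^3/ha/year

6.56


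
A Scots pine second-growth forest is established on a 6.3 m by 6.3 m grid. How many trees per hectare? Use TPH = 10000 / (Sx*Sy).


Formula: TPH = 10000 m^2/ha / (spacing_x * spacing_y)
Area per tree = 6.3 m * 6.3 m = 39.69 m^2
TPH = 10000 / 39.69 = 252 trees/ha

252


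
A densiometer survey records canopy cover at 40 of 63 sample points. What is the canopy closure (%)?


Formula: Canopy closure = covered points / total points * 100
Closure = 40 / 63 * 100
Closure = 0.6349 * 100 = 63.5%

63.5


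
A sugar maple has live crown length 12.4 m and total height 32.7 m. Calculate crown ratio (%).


Formula: Crown Ratio = (Crown Length / Total Height) * 100
CR = (12.4 m / 32.7 m) * 100
CR = 0.3792 * 100 = 37.9%

37.9


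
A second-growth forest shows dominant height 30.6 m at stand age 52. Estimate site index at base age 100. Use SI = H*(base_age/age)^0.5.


Formula: SI = H_dom * (base_age / age)^0.5
Age ratio = 100 / 52 = 1.92308
sqrt(age_ratio) = 1.38675
SI = 30.6 * 1.38675 = 42.4 m

42.4


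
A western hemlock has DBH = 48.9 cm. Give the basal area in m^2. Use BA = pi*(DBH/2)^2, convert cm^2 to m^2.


Formula: BA = pi * (DBH/2)^2 / 10000  (cm^2 to m^2)
Radius = DBH/2 = 48.9/2 = 24.45 cm
BA = pi * 24.45^2 / 10000
   = 1878.0519 cm^2 / 10000
   = 0.1878 m^2

0.1878


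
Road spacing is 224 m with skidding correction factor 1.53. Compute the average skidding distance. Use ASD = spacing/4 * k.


Formula: ASD = (spacing / 4) * correction
Uncorrected distance = spacing / 4 = 224 / 4 = 56 m
ASD = 56 * 1.53 = 86 m

86


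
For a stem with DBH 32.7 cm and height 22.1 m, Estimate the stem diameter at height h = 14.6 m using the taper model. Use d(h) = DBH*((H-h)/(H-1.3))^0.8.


Taper: d(h) = DBH * ((H - h) / (H - 1.3))^0.8
Numerator = H - h = 22.1 - 14.6 = 7.5 m
Denominator = H - 1.3 = 22.1 - 1.3 = 20.8 m
Ratio = 7.5 / 20.8 = 0.36058
d = 32.7 * 0.36058^0.8 = 14.5 cm

14.5


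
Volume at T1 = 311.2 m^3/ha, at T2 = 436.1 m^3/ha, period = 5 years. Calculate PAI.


Formula: PAI = (V_T2 - V_T1) / (T2 - T1)
Volume increment = 436.1 - 311.2 = 124.9 m^3/ha
PAI = 124.9 / 5 = 24.98 m^3/ha/year

24.98


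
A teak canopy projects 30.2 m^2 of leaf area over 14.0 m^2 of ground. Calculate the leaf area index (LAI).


Formula: LAI = total leaf area / ground area  (dimensionless)
LAI = 30.2 m^2 / 14.0 m^2
LAI = 2.16

2.16


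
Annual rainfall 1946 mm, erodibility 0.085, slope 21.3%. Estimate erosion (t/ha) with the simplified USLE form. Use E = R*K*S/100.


Formula: E = R * K * S / 100  (simplified USLE)
R * K = 1946 * 0.085 = 165.41
E = 165.41 * 21.3 / 100 = 35.23 t/ha

35.23


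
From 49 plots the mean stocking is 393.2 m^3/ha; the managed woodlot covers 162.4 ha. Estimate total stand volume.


Formula: Total Volume = Mean Volume per ha * Total Area
Total Volume = 393.2 m^3/ha * 162.4 ha
Total Volume = 63856 m^3

63856


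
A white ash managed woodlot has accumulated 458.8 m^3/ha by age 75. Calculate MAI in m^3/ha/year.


Formula: MAI = Total Volume / Stand Age
MAI = 458.8 m^3/ha / 75 years
MAI = 6.12 m^3/ha/year

6.12


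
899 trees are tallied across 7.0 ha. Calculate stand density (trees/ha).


Formula: Stand Density = N_trees / Area_ha
Density = 899 trees / 7.0 ha
Density = 128 trees/ha

128


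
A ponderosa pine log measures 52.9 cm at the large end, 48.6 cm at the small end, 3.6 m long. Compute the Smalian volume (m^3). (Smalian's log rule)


Smalian: V = (A1 + A2)/2 * L,  A = pi*(D/200)^2
A1 = pi*(52.9/200)^2 = 0.219787 m^2
A2 = pi*(48.6/200)^2 = 0.185508 m^2
V = (0.219787+0.185508)/2*3.6 = 0.7295 m^3

0.7295


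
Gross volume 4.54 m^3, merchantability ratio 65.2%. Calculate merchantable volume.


Formula: MV = V_total * (merchantable_pct / 100)
Merchantable fraction = 65.2% / 100 = 0.652
MV = 4.54 m^3 * 0.652 = 2.96 m^3

2.96


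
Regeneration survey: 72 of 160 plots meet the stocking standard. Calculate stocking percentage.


Formula: Stocking % = stocked plots / total plots * 100
Stocking = 72 / 160 * 100
Stocking = 0.45 * 100 = 45.0%

45.0


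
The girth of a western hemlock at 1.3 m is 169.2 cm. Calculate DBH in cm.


Formula: DBH = C / pi
DBH = 169.2 / pi
pi = 3.14159...
DBH = 53.9 cm

53.9


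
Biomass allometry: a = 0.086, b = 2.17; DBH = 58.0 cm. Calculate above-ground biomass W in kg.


Formula: W = a * DBH^b  (allometric power law)
DBH^b = 58.0^2.17 = 6708.7058
W = 0.086 * 6708.7058 = 576.9 kg

576.9


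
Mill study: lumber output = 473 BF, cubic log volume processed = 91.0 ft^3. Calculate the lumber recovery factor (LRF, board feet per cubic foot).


Formula: LRF = Lumber Output (BF) / Log Input (ft^3)
LRF = 473 BF / 91.0 ft^3
LRF = 5.2 BF/ft^3

5.2


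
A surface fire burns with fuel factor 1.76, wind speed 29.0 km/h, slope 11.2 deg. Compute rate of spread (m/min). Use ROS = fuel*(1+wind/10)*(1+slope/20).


Formula: ROS = fuel * (1 + wind/10) * (1 + slope/20)
Wind factor = 1 + 29.0/10 = 3.9
Slope factor = 1 + 11.2/20 = 1.56
ROS = 1.76 * 3.9 * 1.56 = 10.71 m/min

10.71


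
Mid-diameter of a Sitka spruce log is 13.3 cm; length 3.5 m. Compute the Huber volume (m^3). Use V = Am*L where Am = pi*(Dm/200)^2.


Huber: V = Am * L,  Am = pi*(Dm/200)^2
Am = pi*(13.3/200)^2 = 0.013893 m^2
V = 0.013893*3.5 = 0.0486 m^3

0.0486


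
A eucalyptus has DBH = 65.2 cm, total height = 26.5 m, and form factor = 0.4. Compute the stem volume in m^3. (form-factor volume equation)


Formula: V = pi * (DBH/200)^2 * H * ff
Radius = DBH/200 = 65.2/200 = 0.326 m
Radius^2 = 0.326^2 = 0.106276 m^2
V = pi * 0.106276 * 26.5 * 0.4
V = 3.539 m^3

3.539


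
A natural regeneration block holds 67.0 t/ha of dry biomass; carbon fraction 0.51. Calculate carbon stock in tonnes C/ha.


Formula: Carbon Stock = Biomass * Carbon Fraction
C = 67.0 t/ha * 0.51
C = 34.2 t C/ha

34.2


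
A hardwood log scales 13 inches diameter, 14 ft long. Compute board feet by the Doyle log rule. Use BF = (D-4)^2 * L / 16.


Doyle: BF = (D - 4)^2 * L / 16
Adjusted diameter = 13 - 4 = 9 in
(D-4)^2 = 9^2 = 81
BF = 81 * 14 / 16 = 71 BF

71


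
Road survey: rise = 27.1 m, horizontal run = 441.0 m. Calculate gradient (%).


Formula: Gradient = rise / run * 100
Gradient = 27.1 / 441.0 * 100 = 6.1%

6.1


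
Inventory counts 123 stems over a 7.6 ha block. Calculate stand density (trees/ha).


Formula: Stand Density = N_trees / Area_ha
Density = 123 trees / 7.6 ha
Density = 16 trees/ha

16


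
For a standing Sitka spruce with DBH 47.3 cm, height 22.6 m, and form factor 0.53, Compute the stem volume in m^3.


Formula: V = pi * (DBH/200)^2 * H * ff
Radius = DBH/200 = 47.3/200 = 0.2365 m
Radius^2 = 0.2365^2 = 0.05593225 m^2
V = pi * 0.05593225 * 22.6 * 0.53
V = 2.105 m^3

2.105


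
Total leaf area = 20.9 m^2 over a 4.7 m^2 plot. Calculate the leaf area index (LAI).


Formula: LAI = total leaf area / ground area  (dimensionless)
LAI = 20.9 m^2 / 4.7 m^2
LAI = 4.45

4.45


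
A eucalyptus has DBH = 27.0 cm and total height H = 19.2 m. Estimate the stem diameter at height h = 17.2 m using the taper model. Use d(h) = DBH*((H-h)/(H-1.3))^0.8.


Taper: d(h) = DBH * ((H - h) / (H - 1.3))^0.8
Numerator = H - h = 19.2 - 17.2 = 2.0 m
Denominator = H - 1.3 = 19.2 - 1.3 = 17.9 m
Ratio = 2.0 / 17.9 = 0.11173
d = 27.0 * 0.11173^0.8 = 4.7 cm

4.7


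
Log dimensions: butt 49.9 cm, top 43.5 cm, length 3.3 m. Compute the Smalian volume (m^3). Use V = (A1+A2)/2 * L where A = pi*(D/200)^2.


Smalian: V = (A1 + A2)/2 * L,  A = pi*(D/200)^2
A1 = pi*(49.9/200)^2 = 0.195565 m^2
A2 = pi*(43.5/200)^2 = 0.148617 m^2
V = (0.195565+0.148617)/2*3.3 = 0.5679 m^3

0.5679


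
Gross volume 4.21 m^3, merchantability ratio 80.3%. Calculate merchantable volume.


Formula: MV = V_total * (merchantable_pct / 100)
Merchantable fraction = 80.3% / 100 = 0.803
MV = 4.21 m^3 * 0.803 = 3.381 m^3

3.381


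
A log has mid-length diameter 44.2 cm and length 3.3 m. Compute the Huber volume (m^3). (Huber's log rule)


Huber: V = Am * L,  Am = pi*(Dm/200)^2
Am = pi*(44.2/200)^2 = 0.153439 m^2
V = 0.153439*3.3 = 0.5063 m^3

0.5063


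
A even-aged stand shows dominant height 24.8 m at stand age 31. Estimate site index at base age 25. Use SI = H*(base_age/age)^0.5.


Formula: SI = H_dom * (base_age / age)^0.5
Age ratio = 25 / 31 = 0.80645
sqrt(age_ratio) = 0.89803
SI = 24.8 * 0.89803 = 22.3 m

22.3


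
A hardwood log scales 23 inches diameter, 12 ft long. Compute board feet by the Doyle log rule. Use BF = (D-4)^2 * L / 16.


Doyle: BF = (D - 4)^2 * L / 16
Adjusted diameter = 23 - 4 = 19 in
(D-4)^2 = 19^2 = 361
BF = 361 * 12 / 16 = 271 BF

271


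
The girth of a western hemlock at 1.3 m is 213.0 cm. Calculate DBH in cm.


Formula: DBH = C / pi
DBH = 213.0 / pi
pi = 3.14159...
DBH = 67.8 cm

67.8


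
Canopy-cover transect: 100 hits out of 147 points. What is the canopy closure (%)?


Formula: Canopy closure = covered points / total points * 100
Closure = 100 / 147 * 100
Closure = 0.6803 * 100 = 68.0%

68.0


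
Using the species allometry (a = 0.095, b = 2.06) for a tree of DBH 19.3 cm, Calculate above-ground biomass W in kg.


Formula: W = a * DBH^b  (allometric power law)
DBH^b = 19.3^2.06 = 444.8853
W = 0.095 * 444.8853 = 42.3 kg

42.3


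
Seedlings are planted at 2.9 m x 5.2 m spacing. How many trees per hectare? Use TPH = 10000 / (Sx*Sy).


Formula: TPH = 10000 m^2/ha / (spacing_x * spacing_y)
Area per tree = 2.9 m * 5.2 m = 15.08 m^2
TPH = 10000 / 15.08 = 663 trees/ha

663


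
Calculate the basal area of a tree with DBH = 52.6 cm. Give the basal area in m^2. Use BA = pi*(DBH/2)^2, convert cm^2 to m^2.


Formula: BA = pi * (DBH/2)^2 / 10000  (cm^2 to m^2)
Radius = DBH/2 = 52.6/2 = 26.3 cm
BA = pi * 26.3^2 / 10000
   = 2173.0082 cm^2 / 10000
   = 0.2173 m^2

0.2173


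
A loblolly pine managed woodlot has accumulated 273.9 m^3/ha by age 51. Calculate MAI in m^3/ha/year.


Formula: MAI = Total Volume / Stand Age
MAI = 273.9 m^3/ha / 51 years
MAI = 5.37 m^3/ha/year

5.37


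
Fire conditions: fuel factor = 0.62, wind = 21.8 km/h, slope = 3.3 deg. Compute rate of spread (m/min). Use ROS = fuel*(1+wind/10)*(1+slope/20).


Formula: ROS = fuel * (1 + wind/10) * (1 + slope/20)
Wind factor = 1 + 21.8/10 = 3.18
Slope factor = 1 + 3.3/20 = 1.165
ROS = 0.62 * 3.18 * 1.165 = 2.3 m/min

2.3


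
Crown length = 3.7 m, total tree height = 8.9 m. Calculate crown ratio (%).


Formula: Crown Ratio = (Crown Length / Total Height) * 100
CR = (3.7 m / 8.9 m) * 100
CR = 0.4157 * 100 = 41.6%

41.6


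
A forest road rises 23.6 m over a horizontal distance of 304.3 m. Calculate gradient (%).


Formula: Gradient = rise / run * 100
Gradient = 23.6 / 304.3 * 100 = 7.8%

7.8


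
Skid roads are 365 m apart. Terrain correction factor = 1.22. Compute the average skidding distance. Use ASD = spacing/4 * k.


Formula: ASD = (spacing / 4) * correction
Uncorrected distance = spacing / 4 = 365 / 4 = 91.25 m
ASD = 91.25 * 1.22 = 111 m

111


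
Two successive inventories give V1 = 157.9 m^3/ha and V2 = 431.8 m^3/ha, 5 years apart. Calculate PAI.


Formula: PAI = (V_T2 - V_T1) / (T2 - T1)
Volume increment = 431.8 - 157.9 = 273.9 m^3/ha
PAI = 273.9 / 5 = 54.78 m^3/ha/year

54.78


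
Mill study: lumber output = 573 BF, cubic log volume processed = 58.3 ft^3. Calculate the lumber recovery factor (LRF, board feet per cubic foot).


Formula: LRF = Lumber Output (BF) / Log Input (ft^3)
LRF = 573 BF / 58.3 ft^3
LRF = 9.83 BF/ft^3

9.83


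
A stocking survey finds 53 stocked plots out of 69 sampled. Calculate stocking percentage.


Formula: Stocking % = stocked plots / total plots * 100
Stocking = 53 / 69 * 100
Stocking = 0.7681 * 100 = 76.8%

76.8


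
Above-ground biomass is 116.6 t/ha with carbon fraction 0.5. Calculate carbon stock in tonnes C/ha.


Formula: Carbon Stock = Biomass * Carbon Fraction
C = 116.6 t/ha * 0.5
C = 58.3 t C/ha

58.3


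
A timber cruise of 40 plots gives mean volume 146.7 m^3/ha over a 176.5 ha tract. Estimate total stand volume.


Formula: Total Volume = Mean Volume per ha * Total Area
Total Volume = 146.7 m^3/ha * 176.5 ha
Total Volume = 25893 m^3

25893


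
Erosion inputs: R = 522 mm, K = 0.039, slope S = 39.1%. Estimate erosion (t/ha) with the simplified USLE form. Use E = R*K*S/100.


Formula: E = R * K * S / 100  (simplified USLE)
R * K = 522 * 0.039 = 20.358
E = 20.358 * 39.1 / 100 = 7.96 t/ha

7.96


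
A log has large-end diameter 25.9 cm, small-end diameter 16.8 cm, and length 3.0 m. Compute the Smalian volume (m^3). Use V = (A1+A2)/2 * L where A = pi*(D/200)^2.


Smalian: V = (A1 + A2)/2 * L,  A = pi*(D/200)^2
A1 = pi*(25.9/200)^2 = 0.052685 m^2
A2 = pi*(16.8/200)^2 = 0.022167 m^2
V = (0.052685+0.022167)/2*3.0 = 0.1123 m^3

0.1123


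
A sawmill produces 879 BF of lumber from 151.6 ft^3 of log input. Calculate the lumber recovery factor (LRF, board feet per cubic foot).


Formula: LRF = Lumber Output (BF) / Log Input (ft^3)
LRF = 879 BF / 151.6 ft^3
LRF = 5.8 BF/ft^3

5.8


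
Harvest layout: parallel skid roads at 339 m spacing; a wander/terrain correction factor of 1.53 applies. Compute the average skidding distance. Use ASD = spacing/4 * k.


Formula: ASD = (spacing / 4) * correction
Uncorrected distance = spacing / 4 = 339 / 4 = 84.75 m
ASD = 84.75 * 1.53 = 130 m

130


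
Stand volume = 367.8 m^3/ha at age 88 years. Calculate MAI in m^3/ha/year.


Formula: MAI = Total Volume / Stand Age
MAI = 367.8 m^3/ha / 88 years
MAI = 4.18 m^3/ha/year

4.18


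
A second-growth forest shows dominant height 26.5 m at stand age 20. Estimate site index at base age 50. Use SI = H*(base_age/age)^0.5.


Formula: SI = H_dom * (base_age / age)^0.5
Age ratio = 50 / 20 = 2.5
sqrt(age_ratio) = 1.58114
SI = 26.5 * 1.58114 = 41.9 m

41.9


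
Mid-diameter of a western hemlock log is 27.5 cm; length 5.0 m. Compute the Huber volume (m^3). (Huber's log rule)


Huber: V = Am * L,  Am = pi*(Dm/200)^2
Am = pi*(27.5/200)^2 = 0.059396 m^2
V = 0.059396*5.0 = 0.297 m^3

0.297


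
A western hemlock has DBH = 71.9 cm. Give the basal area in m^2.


Formula: BA = pi * (DBH/2)^2 / 10000  (cm^2 to m^2)
Radius = DBH/2 = 71.9/2 = 35.95 cm
BA = pi * 35.95^2 / 10000
   = 4060.2022 cm^2 / 10000
   = 0.406 m^2

0.406


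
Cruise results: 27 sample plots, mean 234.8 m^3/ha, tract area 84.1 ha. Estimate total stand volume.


Formula: Total Volume = Mean Volume per ha * Total Area
Total Volume = 234.8 m^3/ha * 84.1 ha
Total Volume = 19747 m^3

19747


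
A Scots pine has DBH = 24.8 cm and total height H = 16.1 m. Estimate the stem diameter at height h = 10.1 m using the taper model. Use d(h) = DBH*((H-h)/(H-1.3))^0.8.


Taper: d(h) = DBH * ((H - h) / (H - 1.3))^0.8
Numerator = H - h = 16.1 - 10.1 = 6.0 m
Denominator = H - 1.3 = 16.1 - 1.3 = 14.8 m
Ratio = 6.0 / 14.8 = 0.40541
d = 24.8 * 0.40541^0.8 = 12.0 cm

12.0


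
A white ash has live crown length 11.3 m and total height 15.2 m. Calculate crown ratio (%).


Formula: Crown Ratio = (Crown Length / Total Height) * 100
CR = (11.3 m / 15.2 m) * 100
CR = 0.7434 * 100 = 74.3%

74.3


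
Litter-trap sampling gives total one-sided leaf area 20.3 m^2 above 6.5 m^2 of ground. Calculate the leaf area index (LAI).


Formula: LAI = total leaf area / ground area  (dimensionless)
LAI = 20.3 m^2 / 6.5 m^2
LAI = 3.12

3.12


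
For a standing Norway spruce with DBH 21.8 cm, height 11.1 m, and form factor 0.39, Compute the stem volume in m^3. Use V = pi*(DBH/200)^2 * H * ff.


Formula: V = pi * (DBH/200)^2 * H * ff
Radius = DBH/200 = 21.8/200 = 0.109 m
Radius^2 = 0.109^2 = 0.011881 m^2
V = pi * 0.011881 * 11.1 * 0.39
V = 0.162 m^3

0.162


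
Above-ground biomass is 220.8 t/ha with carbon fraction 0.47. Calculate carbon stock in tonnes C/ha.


Formula: Carbon Stock = Biomass * Carbon Fraction
C = 220.8 t/ha * 0.47
C = 103.8 t C/ha

103.8


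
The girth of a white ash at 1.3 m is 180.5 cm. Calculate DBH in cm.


Formula: DBH = C / pi
DBH = 180.5 / pi
pi = 3.14159...
DBH = 57.5 cm

57.5


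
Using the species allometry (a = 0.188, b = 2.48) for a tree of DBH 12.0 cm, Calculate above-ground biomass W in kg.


Formula: W = a * DBH^b  (allometric power law)
DBH^b = 12.0^2.48 = 474.6456
W = 0.188 * 474.6456 = 89.2 kg

89.2


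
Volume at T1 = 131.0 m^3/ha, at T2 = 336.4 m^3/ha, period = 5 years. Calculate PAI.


Formula: PAI = (V_T2 - V_T1) / (T2 - T1)
Volume increment = 336.4 - 131.0 = 205.4 m^3/ha
PAI = 205.4 / 5 = 41.08 m^3/ha/year

41.08


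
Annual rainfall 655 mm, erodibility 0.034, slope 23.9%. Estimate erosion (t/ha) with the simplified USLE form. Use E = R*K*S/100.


Formula: E = R * K * S / 100  (simplified USLE)
R * K = 655 * 0.034 = 22.27
E = 22.27 * 23.9 / 100 = 5.32 t/ha

5.32


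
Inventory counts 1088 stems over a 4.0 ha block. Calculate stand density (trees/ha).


Formula: Stand Density = N_trees / Area_ha
Density = 1088 trees / 4.0 ha
Density = 272 trees/ha

272


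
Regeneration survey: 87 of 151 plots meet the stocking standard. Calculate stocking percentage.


Formula: Stocking % = stocked plots / total plots * 100
Stocking = 87 / 151 * 100
Stocking = 0.5762 * 100 = 57.6%

57.6


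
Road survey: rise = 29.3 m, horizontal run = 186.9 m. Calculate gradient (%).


Formula: Gradient = rise / run * 100
Gradient = 29.3 / 186.9 * 100 = 15.7%

15.7


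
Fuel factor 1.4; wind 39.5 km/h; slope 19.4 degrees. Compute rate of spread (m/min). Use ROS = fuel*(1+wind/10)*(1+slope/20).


Formula: ROS = fuel * (1 + wind/10) * (1 + slope/20)
Wind factor = 1 + 39.5/10 = 4.95
Slope factor = 1 + 19.4/20 = 1.97
ROS = 1.4 * 4.95 * 1.97 = 13.65 m/min

13.65


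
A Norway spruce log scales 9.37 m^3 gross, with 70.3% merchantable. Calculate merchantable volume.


Formula: MV = V_total * (merchantable_pct / 100)
Merchantable fraction = 70.3% / 100 = 0.703
MV = 9.37 m^3 * 0.703 = 6.587 m^3

6.587


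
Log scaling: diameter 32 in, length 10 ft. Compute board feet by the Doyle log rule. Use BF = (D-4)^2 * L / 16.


Doyle: BF = (D - 4)^2 * L / 16
Adjusted diameter = 32 - 4 = 28 in
(D-4)^2 = 28^2 = 784
BF = 784 * 10 / 16 = 490 BF

490


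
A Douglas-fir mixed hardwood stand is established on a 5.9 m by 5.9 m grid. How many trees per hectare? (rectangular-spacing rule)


Formula: TPH = 10000 m^2/ha / (spacing_x * spacing_y)
Area per tree = 5.9 m * 5.9 m = 34.81 m^2
TPH = 10000 / 34.81 = 287 trees/ha

287


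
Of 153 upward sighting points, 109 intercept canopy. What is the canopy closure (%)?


Formula: Canopy closure = covered points / total points * 100
Closure = 109 / 153 * 100
Closure = 0.7124 * 100 = 71.2%

71.2


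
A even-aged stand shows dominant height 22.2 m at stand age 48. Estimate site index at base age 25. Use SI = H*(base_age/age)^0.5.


Formula: SI = H_dom * (base_age / age)^0.5
Age ratio = 25 / 48 = 0.52083
sqrt(age_ratio) = 0.72169
SI = 22.2 * 0.72169 = 16.0 m

16.0


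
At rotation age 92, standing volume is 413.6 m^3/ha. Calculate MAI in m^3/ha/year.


Formula: MAI = Total Volume / Stand Age
MAI = 413.6 m^3/ha / 92 years
MAI = 4.5 m^3/ha/year

4.5


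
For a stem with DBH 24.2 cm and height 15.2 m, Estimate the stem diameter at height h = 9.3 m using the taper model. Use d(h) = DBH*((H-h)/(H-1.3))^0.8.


Taper: d(h) = DBH * ((H - h) / (H - 1.3))^0.8
Numerator = H - h = 15.2 - 9.3 = 5.9 m
Denominator = H - 1.3 = 15.2 - 1.3 = 13.9 m
Ratio = 5.9 / 13.9 = 0.42446
d = 24.2 * 0.42446^0.8 = 12.2 cm

12.2


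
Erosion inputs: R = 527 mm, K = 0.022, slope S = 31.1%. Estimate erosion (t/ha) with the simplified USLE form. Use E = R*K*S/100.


Formula: E = R * K * S / 100  (simplified USLE)
R * K = 527 * 0.022 = 11.594
E = 11.594 * 31.1 / 100 = 3.61 t/ha

3.61


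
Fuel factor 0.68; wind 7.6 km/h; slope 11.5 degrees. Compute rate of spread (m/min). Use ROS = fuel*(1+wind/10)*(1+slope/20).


Formula: ROS = fuel * (1 + wind/10) * (1 + slope/20)
Wind factor = 1 + 7.6/10 = 1.76
Slope factor = 1 + 11.5/20 = 1.575
ROS = 0.68 * 1.76 * 1.575 = 1.88 m/min

1.88


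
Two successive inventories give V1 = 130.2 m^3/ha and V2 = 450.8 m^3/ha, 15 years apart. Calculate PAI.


Formula: PAI = (V_T2 - V_T1) / (T2 - T1)
Volume increment = 450.8 - 130.2 = 320.6 m^3/ha
PAI = 320.6 / 15 = 21.37 m^3/ha/year

21.37


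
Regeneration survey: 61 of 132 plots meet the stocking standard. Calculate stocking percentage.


Formula: Stocking % = stocked plots / total plots * 100
Stocking = 61 / 132 * 100
Stocking = 0.4621 * 100 = 46.2%

46.2


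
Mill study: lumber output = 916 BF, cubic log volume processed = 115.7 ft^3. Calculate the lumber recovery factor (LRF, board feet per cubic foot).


Formula: LRF = Lumber Output (BF) / Log Input (ft^3)
LRF = 916 BF / 115.7 ft^3
LRF = 7.92 BF/ft^3

7.92


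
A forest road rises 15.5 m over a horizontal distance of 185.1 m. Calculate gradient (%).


Formula: Gradient = rise / run * 100
Gradient = 15.5 / 185.1 * 100 = 8.4%

8.4


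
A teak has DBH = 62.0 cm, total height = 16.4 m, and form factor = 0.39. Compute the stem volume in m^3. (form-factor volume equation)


Formula: V = pi * (DBH/200)^2 * H * ff
Radius = DBH/200 = 62.0/200 = 0.31 m
Radius^2 = 0.31^2 = 0.0961 m^2
V = pi * 0.0961 * 16.4 * 0.39
V = 1.931 m^3

1.931


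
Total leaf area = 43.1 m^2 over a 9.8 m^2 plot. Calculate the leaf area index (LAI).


Formula: LAI = total leaf area / ground area  (dimensionless)
LAI = 43.1 m^2 / 9.8 m^2
LAI = 4.4

4.4


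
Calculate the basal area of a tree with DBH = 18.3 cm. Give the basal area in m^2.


Formula: BA = pi * (DBH/2)^2 / 10000  (cm^2 to m^2)
Radius = DBH/2 = 18.3/2 = 9.15 cm
BA = pi * 9.15^2 / 10000
   = 263.022 cm^2 / 10000
   = 0.0263 m^2

0.0263


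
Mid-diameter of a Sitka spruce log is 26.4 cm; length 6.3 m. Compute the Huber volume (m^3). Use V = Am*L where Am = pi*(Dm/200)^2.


Huber: V = Am * L,  Am = pi*(Dm/200)^2
Am = pi*(26.4/200)^2 = 0.054739 m^2
V = 0.054739*6.3 = 0.3449 m^3

0.3449


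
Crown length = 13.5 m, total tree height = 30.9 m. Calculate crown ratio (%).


Formula: Crown Ratio = (Crown Length / Total Height) * 100
CR = (13.5 m / 30.9 m) * 100
CR = 0.4369 * 100 = 43.7%

43.7


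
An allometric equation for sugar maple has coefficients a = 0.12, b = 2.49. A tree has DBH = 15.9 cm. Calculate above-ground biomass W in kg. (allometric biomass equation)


Formula: W = a * DBH^b  (allometric power law)
DBH^b = 15.9^2.49 = 980.5705
W = 0.12 * 980.5705 = 117.7 kg

117.7


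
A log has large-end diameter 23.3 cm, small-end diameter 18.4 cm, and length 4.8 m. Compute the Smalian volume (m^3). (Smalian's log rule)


Smalian: V = (A1 + A2)/2 * L,  A = pi*(D/200)^2
A1 = pi*(23.3/200)^2 = 0.042638 m^2
A2 = pi*(18.4/200)^2 = 0.02659 m^2
V = (0.042638+0.02659)/2*4.8 = 0.1661 m^3

0.1661


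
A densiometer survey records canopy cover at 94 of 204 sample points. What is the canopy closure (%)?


Formula: Canopy closure = covered points / total points * 100
Closure = 94 / 204 * 100
Closure = 0.4608 * 100 = 46.1%

46.1


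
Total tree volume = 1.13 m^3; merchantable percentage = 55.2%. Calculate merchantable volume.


Formula: MV = V_total * (merchantable_pct / 100)
Merchantable fraction = 55.2% / 100 = 0.552
MV = 1.13 m^3 * 0.552 = 0.624 m^3

0.624


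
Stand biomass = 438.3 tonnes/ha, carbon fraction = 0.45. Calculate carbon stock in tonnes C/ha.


Formula: Carbon Stock = Biomass * Carbon Fraction
C = 438.3 t/ha * 0.45
C = 197.2 t C/ha

197.2


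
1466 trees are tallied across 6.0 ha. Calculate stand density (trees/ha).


Formula: Stand Density = N_trees / Area_ha
Density = 1466 trees / 6.0 ha
Density = 244 trees/ha

244


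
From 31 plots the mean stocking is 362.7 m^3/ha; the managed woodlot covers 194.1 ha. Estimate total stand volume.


Formula: Total Volume = Mean Volume per ha * Total Area
Total Volume = 362.7 m^3/ha * 194.1 ha
Total Volume = 70400 m^3

70400


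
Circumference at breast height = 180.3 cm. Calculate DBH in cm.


Formula: DBH = C / pi
DBH = 180.3 / pi
pi = 3.14159...
DBH = 57.4 cm

57.4


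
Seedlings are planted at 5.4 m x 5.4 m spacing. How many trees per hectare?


Formula: TPH = 10000 m^2/ha / (spacing_x * spacing_y)
Area per tree = 5.4 m * 5.4 m = 29.16 m^2
TPH = 10000 / 29.16 = 343 trees/ha

343


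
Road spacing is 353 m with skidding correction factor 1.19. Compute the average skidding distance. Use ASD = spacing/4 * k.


Formula: ASD = (spacing / 4) * correction
Uncorrected distance = spacing / 4 = 353 / 4 = 88.25 m
ASD = 88.25 * 1.19 = 105 m

105


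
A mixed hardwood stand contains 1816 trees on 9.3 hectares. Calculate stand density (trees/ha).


Formula: Stand Density = N_trees / Area_ha
Density = 1816 trees / 9.3 ha
Density = 195 trees/ha

195


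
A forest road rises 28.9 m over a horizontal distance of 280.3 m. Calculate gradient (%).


Formula: Gradient = rise / run * 100
Gradient = 28.9 / 280.3 * 100 = 10.3%

10.3


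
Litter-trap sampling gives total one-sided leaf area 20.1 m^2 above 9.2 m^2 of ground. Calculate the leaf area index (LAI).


Formula: LAI = total leaf area / ground area  (dimensionless)
LAI = 20.1 m^2 / 9.2 m^2
LAI = 2.18

2.18


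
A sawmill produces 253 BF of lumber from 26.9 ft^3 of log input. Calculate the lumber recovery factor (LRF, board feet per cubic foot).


Formula: LRF = Lumber Output (BF) / Log Input (ft^3)
LRF = 253 BF / 26.9 ft^3
LRF = 9.41 BF/ft^3

9.41


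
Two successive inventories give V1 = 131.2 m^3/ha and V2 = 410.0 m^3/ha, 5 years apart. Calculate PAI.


Formula: PAI = (V_T2 - V_T1) / (T2 - T1)
Volume increment = 410.0 - 131.2 = 278.8 m^3/ha
PAI = 278.8 / 5 = 55.76 m^3/ha/year

55.76


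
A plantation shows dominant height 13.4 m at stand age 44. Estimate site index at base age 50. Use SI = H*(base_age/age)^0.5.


Formula: SI = H_dom * (base_age / age)^0.5
Age ratio = 50 / 44 = 1.13636
sqrt(age_ratio) = 1.066
SI = 13.4 * 1.066 = 14.3 m

14.3


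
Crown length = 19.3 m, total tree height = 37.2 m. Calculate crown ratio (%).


Formula: Crown Ratio = (Crown Length / Total Height) * 100
CR = (19.3 m / 37.2 m) * 100
CR = 0.5188 * 100 = 51.9%

51.9


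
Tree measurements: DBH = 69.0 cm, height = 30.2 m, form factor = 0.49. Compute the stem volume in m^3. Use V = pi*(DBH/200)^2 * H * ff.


Formula: V = pi * (DBH/200)^2 * H * ff
Radius = DBH/200 = 69.0/200 = 0.345 m
Radius^2 = 0.345^2 = 0.119025 m^2
V = pi * 0.119025 * 30.2 * 0.49
V = 5.533 m^3

5.533
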